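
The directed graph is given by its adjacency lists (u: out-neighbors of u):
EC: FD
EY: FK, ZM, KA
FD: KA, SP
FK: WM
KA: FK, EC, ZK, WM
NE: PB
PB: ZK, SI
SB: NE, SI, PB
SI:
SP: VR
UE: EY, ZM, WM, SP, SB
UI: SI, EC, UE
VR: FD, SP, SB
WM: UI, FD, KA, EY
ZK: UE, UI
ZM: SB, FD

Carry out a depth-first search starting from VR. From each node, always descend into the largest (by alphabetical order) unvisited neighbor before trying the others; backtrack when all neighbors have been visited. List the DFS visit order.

Visit VR
VR → SP
VR → SB
SB → SI
SB → PB
PB → ZK
ZK → UI
UI → UE
UE → ZM
ZM → FD
FD → KA
KA → WM
WM → EY
EY → FK
KA → EC
SB → NE

VR, SP, SB, SI, PB, ZK, UI, UE, ZM, FD, KA, WM, EY, FK, EC, NE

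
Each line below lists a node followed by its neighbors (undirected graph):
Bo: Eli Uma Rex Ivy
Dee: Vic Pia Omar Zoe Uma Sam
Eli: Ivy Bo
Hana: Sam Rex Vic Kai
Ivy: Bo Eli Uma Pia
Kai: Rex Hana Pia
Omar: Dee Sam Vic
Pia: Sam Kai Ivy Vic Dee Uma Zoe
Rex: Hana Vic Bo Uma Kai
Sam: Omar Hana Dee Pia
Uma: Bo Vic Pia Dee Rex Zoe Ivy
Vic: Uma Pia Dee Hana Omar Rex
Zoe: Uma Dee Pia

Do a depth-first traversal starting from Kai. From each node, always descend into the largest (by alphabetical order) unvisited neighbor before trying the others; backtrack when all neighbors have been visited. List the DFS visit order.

Kai, Rex, Vic, Uma, Zoe, Pia, Sam, Omar, Dee, Hana, Ivy, Eli, Bo

Visit Kai
Kai → Rex
Rex → Vic
Vic → Uma
Uma → Zoe
Zoe → Pia
Pia → Sam
Sam → Omar
Omar → Dee
Sam → Hana
Pia → Ivy
Ivy → Eli
Eli → Bo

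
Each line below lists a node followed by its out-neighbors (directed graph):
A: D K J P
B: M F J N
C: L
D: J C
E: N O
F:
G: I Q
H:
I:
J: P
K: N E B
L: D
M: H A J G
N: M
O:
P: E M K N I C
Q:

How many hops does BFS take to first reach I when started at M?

2

Level 0: M
Level 1: A, G, H, J
Level 2: D, I, K, P, Q
Level 3: B, C, E, N
Level 4: F, L, O
I first appears at level 2.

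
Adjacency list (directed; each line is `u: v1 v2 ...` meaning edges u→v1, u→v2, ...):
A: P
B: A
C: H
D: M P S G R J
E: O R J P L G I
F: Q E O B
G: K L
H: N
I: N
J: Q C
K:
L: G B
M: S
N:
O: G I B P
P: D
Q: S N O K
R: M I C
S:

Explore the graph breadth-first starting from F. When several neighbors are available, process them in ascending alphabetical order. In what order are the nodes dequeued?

F, B, E, O, Q, A, G, I, J, L, P, R, K, N, S, C, D, M, H

Visit F; enqueue B, E, O, Q → queue [B, E, O, Q]
Visit B; enqueue A → queue [E, O, Q, A]
Visit E; enqueue G, I, J, L, P, R → queue [O, Q, A, G, I, J, L, P, R]
Visit O → queue [Q, A, G, I, J, L, P, R]
Visit Q; enqueue K, N, S → queue [A, G, I, J, L, P, R, K, N, S]
Visit A → queue [G, I, J, L, P, R, K, N, S]
Visit G → queue [I, J, L, P, R, K, N, S]
Visit I → queue [J, L, P, R, K, N, S]
Visit J; enqueue C → queue [L, P, R, K, N, S, C]
Visit L → queue [P, R, K, N, S, C]
Visit P; enqueue D → queue [R, K, N, S, C, D]
Visit R; enqueue M → queue [K, N, S, C, D, M]
Visit K → queue [N, S, C, D, M]
Visit N → queue [S, C, D, M]
Visit S → queue [C, D, M]
Visit C; enqueue H → queue [D, M, H]
Visit D → queue [M, H]
Visit M → queue [H]
Visit H → queue []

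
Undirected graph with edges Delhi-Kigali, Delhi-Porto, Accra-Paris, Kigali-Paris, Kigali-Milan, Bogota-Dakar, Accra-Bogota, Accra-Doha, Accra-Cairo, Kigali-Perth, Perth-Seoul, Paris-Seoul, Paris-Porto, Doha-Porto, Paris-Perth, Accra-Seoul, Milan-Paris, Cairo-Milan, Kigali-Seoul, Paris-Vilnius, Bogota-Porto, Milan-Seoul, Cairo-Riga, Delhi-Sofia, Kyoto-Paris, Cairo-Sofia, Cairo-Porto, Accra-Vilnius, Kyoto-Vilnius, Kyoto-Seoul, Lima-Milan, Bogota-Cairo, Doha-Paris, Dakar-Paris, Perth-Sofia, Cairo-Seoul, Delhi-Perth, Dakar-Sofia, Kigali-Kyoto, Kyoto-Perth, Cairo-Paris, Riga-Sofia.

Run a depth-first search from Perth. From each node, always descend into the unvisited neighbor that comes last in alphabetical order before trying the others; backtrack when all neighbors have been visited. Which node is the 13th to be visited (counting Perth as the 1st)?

Visit Perth
Perth → Sofia
Sofia → Riga
Riga → Cairo
Cairo → Seoul
Seoul → Paris
Paris → Vilnius
Vilnius → Kyoto
Kyoto → Kigali
Kigali → Milan
Milan → Lima
Kigali → Delhi
Delhi → Porto
Porto → Doha
Doha → Accra
Accra → Bogota
Bogota → Dakar

Visit order: Perth, Sofia, Riga, Cairo, Seoul, Paris, Vilnius, Kyoto, Kigali, Milan, Lima, Delhi, Porto, Doha, Accra, Bogota, Dakar

Porto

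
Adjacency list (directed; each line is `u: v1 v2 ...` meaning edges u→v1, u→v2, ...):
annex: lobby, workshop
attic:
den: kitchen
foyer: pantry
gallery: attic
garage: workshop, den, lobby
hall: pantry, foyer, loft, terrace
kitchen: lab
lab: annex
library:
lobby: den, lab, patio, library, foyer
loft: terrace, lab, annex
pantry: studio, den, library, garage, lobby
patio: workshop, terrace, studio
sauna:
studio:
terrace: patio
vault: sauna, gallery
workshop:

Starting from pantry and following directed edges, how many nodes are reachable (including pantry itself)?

13

BFS from pantry visits: pantry, studio, den, library, garage, lobby, kitchen, workshop, lab, patio, foyer, annex, terrace
Reachable nodes: 13 of 19 total.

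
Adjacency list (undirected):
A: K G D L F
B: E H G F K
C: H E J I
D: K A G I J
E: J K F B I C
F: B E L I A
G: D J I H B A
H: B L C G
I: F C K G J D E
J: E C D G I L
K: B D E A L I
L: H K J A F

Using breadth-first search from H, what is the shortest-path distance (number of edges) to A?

Level 0: H
Level 1: B, C, G, L
Level 2: A, D, E, F, I, J, K
A first appears at level 2.

2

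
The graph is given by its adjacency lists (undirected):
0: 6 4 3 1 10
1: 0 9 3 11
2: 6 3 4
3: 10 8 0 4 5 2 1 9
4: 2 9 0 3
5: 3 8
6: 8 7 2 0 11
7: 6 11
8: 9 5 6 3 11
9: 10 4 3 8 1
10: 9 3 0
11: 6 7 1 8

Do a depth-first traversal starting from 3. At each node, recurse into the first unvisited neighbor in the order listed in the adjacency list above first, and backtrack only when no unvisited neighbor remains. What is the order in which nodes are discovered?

Visit 3
3 → 10
10 → 9
9 → 4
4 → 2
2 → 6
6 → 8
8 → 5
8 → 11
11 → 7
11 → 1
1 → 0

3 → 10 → 9 → 4 → 2 → 6 → 8 → 5 → 11 → 7 → 1 → 0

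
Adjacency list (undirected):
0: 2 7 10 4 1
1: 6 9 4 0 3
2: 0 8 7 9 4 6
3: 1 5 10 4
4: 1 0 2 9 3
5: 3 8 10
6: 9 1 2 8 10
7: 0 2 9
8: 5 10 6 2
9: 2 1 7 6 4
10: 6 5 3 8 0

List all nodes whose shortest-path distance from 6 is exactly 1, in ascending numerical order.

1, 2, 8, 9, 10

Level 0: 6
Level 1: 1, 2, 8, 9, 10
Level 2: 0, 3, 4, 5, 7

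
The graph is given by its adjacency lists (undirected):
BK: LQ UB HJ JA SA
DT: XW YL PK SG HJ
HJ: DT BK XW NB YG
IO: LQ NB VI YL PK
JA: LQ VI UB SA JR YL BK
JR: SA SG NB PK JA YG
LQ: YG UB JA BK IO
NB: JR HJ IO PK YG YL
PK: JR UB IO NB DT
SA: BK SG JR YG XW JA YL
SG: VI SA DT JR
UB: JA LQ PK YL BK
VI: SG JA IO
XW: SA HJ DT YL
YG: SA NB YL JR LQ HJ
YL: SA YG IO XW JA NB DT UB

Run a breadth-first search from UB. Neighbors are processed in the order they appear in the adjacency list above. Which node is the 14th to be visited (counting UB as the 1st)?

Visit UB; enqueue JA, LQ, PK, YL, BK → queue [JA, LQ, PK, YL, BK]
Visit JA; enqueue VI, SA, JR → queue [LQ, PK, YL, BK, VI, SA, JR]
Visit LQ; enqueue YG, IO → queue [PK, YL, BK, VI, SA, JR, YG, IO]
Visit PK; enqueue NB, DT → queue [YL, BK, VI, SA, JR, YG, IO, NB, DT]
Visit YL; enqueue XW → queue [BK, VI, SA, JR, YG, IO, NB, DT, XW]
Visit BK; enqueue HJ → queue [VI, SA, JR, YG, IO, NB, DT, XW, HJ]
Visit VI; enqueue SG → queue [SA, JR, YG, IO, NB, DT, XW, HJ, SG]
Visit SA → queue [JR, YG, IO, NB, DT, XW, HJ, SG]
Visit JR → queue [YG, IO, NB, DT, XW, HJ, SG]
Visit YG → queue [IO, NB, DT, XW, HJ, SG]
Visit IO → queue [NB, DT, XW, HJ, SG]
Visit NB → queue [DT, XW, HJ, SG]
Visit DT → queue [XW, HJ, SG]
Visit XW → queue [HJ, SG]
Visit HJ → queue [SG]
Visit SG → queue []

Visit order: UB, JA, LQ, PK, YL, BK, VI, SA, JR, YG, IO, NB, DT, XW, HJ, SG

XW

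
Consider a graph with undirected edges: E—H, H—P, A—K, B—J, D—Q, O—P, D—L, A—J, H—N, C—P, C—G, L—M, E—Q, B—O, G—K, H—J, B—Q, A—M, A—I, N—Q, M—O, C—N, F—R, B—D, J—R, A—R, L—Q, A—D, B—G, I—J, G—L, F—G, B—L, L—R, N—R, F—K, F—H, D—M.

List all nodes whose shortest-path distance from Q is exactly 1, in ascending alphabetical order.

B, D, E, L, N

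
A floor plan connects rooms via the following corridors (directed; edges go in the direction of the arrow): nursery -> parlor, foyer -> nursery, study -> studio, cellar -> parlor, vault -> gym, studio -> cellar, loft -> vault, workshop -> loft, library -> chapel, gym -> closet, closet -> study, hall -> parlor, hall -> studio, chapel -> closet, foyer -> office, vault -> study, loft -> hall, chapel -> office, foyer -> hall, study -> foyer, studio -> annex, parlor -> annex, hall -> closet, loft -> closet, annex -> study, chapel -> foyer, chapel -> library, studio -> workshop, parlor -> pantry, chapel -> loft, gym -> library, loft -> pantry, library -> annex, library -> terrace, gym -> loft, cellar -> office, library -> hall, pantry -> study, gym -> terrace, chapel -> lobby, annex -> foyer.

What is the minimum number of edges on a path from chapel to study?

2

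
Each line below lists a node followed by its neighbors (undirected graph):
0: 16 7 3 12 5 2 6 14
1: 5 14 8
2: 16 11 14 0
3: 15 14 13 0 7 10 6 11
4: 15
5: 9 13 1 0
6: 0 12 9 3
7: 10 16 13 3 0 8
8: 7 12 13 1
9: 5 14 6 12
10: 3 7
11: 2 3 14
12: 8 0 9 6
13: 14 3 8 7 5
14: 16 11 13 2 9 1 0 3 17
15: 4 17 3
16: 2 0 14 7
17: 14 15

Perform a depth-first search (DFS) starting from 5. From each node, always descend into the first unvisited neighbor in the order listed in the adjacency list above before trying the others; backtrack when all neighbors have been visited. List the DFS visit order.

5 -> 9 -> 14 -> 16 -> 2 -> 11 -> 3 -> 15 -> 4 -> 17 -> 13 -> 8 -> 7 -> 10 -> 0 -> 12 -> 6 -> 1

Visit 5
5 → 9
9 → 14
14 → 16
16 → 2
2 → 11
11 → 3
3 → 15
15 → 4
15 → 17
3 → 13
13 → 8
8 → 7
7 → 10
7 → 0
0 → 12
12 → 6
8 → 1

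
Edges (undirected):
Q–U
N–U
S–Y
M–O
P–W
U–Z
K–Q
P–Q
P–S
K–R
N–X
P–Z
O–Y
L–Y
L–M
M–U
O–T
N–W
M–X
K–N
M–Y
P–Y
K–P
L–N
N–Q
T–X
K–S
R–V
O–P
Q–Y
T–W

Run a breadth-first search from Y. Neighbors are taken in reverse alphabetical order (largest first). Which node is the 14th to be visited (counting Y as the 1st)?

X

Visit Y; enqueue S, Q, P, O, M, L → queue [S, Q, P, O, M, L]
Visit S; enqueue K → queue [Q, P, O, M, L, K]
Visit Q; enqueue U, N → queue [P, O, M, L, K, U, N]
Visit P; enqueue Z, W → queue [O, M, L, K, U, N, Z, W]
Visit O; enqueue T → queue [M, L, K, U, N, Z, W, T]
Visit M; enqueue X → queue [L, K, U, N, Z, W, T, X]
Visit L → queue [K, U, N, Z, W, T, X]
Visit K; enqueue R → queue [U, N, Z, W, T, X, R]
Visit U → queue [N, Z, W, T, X, R]
Visit N → queue [Z, W, T, X, R]
Visit Z → queue [W, T, X, R]
Visit W → queue [T, X, R]
Visit T → queue [X, R]
Visit X → queue [R]
Visit R; enqueue V → queue [V]
Visit V → queue []

Visit order: Y, S, Q, P, O, M, L, K, U, N, Z, W, T, X, R, V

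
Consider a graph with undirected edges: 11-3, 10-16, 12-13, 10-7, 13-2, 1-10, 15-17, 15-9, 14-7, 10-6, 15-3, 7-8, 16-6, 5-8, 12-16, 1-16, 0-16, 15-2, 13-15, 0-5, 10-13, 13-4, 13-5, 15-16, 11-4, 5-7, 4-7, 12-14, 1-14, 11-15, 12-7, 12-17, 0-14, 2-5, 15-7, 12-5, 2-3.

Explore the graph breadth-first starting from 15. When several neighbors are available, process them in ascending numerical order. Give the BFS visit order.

15 -> 2 -> 3 -> 7 -> 9 -> 11 -> 13 -> 16 -> 17 -> 5 -> 4 -> 8 -> 10 -> 12 -> 14 -> 0 -> 1 -> 6

Visit 15; enqueue 2, 3, 7, 9, 11, 13, 16, 17 → queue [2, 3, 7, 9, 11, 13, 16, 17]
Visit 2; enqueue 5 → queue [3, 7, 9, 11, 13, 16, 17, 5]
Visit 3 → queue [7, 9, 11, 13, 16, 17, 5]
Visit 7; enqueue 4, 8, 10, 12, 14 → queue [9, 11, 13, 16, 17, 5, 4, 8, 10, 12, 14]
Visit 9 → queue [11, 13, 16, 17, 5, 4, 8, 10, 12, 14]
Visit 11 → queue [13, 16, 17, 5, 4, 8, 10, 12, 14]
Visit 13 → queue [16, 17, 5, 4, 8, 10, 12, 14]
Visit 16; enqueue 0, 1, 6 → queue [17, 5, 4, 8, 10, 12, 14, 0, 1, 6]
Visit 17 → queue [5, 4, 8, 10, 12, 14, 0, 1, 6]
Visit 5 → queue [4, 8, 10, 12, 14, 0, 1, 6]
Visit 4 → queue [8, 10, 12, 14, 0, 1, 6]
Visit 8 → queue [10, 12, 14, 0, 1, 6]
Visit 10 → queue [12, 14, 0, 1, 6]
Visit 12 → queue [14, 0, 1, 6]
Visit 14 → queue [0, 1, 6]
Visit 0 → queue [1, 6]
Visit 1 → queue [6]
Visit 6 → queue []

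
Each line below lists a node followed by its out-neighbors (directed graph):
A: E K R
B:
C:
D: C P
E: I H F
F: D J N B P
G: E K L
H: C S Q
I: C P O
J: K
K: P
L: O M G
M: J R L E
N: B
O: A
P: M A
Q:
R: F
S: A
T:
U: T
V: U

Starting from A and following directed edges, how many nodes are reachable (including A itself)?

19

BFS from A visits: A, E, K, R, I, H, F, P, C, O, S, Q, D, J, N, B, M, L, G
Reachable nodes: 19 of 22 total.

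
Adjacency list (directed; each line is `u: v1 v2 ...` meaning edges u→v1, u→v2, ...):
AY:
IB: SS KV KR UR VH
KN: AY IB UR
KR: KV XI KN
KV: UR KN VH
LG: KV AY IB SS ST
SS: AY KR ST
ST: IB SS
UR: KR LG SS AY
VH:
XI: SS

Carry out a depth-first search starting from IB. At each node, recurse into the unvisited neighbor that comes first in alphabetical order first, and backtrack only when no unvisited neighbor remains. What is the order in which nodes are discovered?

Visit IB
IB → KR
KR → KN
KN → AY
KN → UR
UR → LG
LG → KV
KV → VH
LG → SS
SS → ST
KR → XI

IB, KR, KN, AY, UR, LG, KV, VH, SS, ST, XI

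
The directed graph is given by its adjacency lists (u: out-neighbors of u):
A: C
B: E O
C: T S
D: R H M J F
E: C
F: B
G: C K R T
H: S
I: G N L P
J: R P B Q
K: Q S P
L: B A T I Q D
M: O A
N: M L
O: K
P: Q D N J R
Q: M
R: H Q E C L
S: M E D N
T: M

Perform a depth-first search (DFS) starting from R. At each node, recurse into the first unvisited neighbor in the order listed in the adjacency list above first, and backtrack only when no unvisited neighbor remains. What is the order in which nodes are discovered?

Visit R
R → H
H → S
S → M
M → O
O → K
K → Q
K → P
P → D
D → J
J → B
B → E
E → C
C → T
D → F
P → N
N → L
L → A
L → I
I → G

R, H, S, M, O, K, Q, P, D, J, B, E, C, T, F, N, L, A, I, G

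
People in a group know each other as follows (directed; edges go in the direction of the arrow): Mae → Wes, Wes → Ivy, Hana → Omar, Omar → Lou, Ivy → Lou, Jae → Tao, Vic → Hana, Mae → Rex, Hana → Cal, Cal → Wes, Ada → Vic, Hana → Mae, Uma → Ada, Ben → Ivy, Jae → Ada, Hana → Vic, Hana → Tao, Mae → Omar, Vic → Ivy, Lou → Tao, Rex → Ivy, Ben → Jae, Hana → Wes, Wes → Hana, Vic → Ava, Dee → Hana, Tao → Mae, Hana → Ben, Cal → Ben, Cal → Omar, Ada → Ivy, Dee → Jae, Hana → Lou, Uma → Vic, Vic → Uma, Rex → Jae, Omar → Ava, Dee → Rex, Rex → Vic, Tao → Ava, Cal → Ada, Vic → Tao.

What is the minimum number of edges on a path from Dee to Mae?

Level 0: Dee
Level 1: Hana, Jae, Rex
Level 2: Ada, Ben, Cal, Ivy, Lou, Mae, Omar, Tao, Vic, Wes
Level 3: Ava, Uma
Mae first appears at level 2.

2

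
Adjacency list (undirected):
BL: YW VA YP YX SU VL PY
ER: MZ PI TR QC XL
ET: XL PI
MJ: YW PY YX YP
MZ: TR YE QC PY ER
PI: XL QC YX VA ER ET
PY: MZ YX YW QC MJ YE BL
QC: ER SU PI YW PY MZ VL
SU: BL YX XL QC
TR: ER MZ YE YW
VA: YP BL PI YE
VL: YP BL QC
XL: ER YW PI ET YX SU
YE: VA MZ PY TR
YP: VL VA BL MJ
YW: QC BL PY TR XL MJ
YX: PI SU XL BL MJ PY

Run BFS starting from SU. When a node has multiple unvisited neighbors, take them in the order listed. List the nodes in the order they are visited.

Visit SU; enqueue BL, YX, XL, QC → queue [BL, YX, XL, QC]
Visit BL; enqueue YW, VA, YP, VL, PY → queue [YX, XL, QC, YW, VA, YP, VL, PY]
Visit YX; enqueue PI, MJ → queue [XL, QC, YW, VA, YP, VL, PY, PI, MJ]
Visit XL; enqueue ER, ET → queue [QC, YW, VA, YP, VL, PY, PI, MJ, ER, ET]
Visit QC; enqueue MZ → queue [YW, VA, YP, VL, PY, PI, MJ, ER, ET, MZ]
Visit YW; enqueue TR → queue [VA, YP, VL, PY, PI, MJ, ER, ET, MZ, TR]
Visit VA; enqueue YE → queue [YP, VL, PY, PI, MJ, ER, ET, MZ, TR, YE]
Visit YP → queue [VL, PY, PI, MJ, ER, ET, MZ, TR, YE]
Visit VL → queue [PY, PI, MJ, ER, ET, MZ, TR, YE]
Visit PY → queue [PI, MJ, ER, ET, MZ, TR, YE]
Visit PI → queue [MJ, ER, ET, MZ, TR, YE]
Visit MJ → queue [ER, ET, MZ, TR, YE]
Visit ER → queue [ET, MZ, TR, YE]
Visit ET → queue [MZ, TR, YE]
Visit MZ → queue [TR, YE]
Visit TR → queue [YE]
Visit YE → queue []

SU BL YX XL QC YW VA YP VL PY PI MJ ER ET MZ TR YE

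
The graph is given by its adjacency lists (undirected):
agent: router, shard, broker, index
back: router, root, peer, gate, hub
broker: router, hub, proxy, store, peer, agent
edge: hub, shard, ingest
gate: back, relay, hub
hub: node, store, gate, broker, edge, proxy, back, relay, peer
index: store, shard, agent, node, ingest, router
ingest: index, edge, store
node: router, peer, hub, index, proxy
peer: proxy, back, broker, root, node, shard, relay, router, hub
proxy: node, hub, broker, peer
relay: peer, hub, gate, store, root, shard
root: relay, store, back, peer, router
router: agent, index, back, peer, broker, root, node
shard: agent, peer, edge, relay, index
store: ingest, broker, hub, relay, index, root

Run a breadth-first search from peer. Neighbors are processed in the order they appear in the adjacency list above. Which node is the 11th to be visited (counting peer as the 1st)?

gate

Visit peer; enqueue proxy, back, broker, root, node, shard, relay, router, hub → queue [proxy, back, broker, root, node, shard, relay, router, hub]
Visit proxy → queue [back, broker, root, node, shard, relay, router, hub]
Visit back; enqueue gate → queue [broker, root, node, shard, relay, router, hub, gate]
Visit broker; enqueue store, agent → queue [root, node, shard, relay, router, hub, gate, store, agent]
Visit root → queue [node, shard, relay, router, hub, gate, store, agent]
Visit node; enqueue index → queue [shard, relay, router, hub, gate, store, agent, index]
Visit shard; enqueue edge → queue [relay, router, hub, gate, store, agent, index, edge]
Visit relay → queue [router, hub, gate, store, agent, index, edge]
Visit router → queue [hub, gate, store, agent, index, edge]
Visit hub → queue [gate, store, agent, index, edge]
Visit gate → queue [store, agent, index, edge]
Visit store; enqueue ingest → queue [agent, index, edge, ingest]
Visit agent → queue [index, edge, ingest]
Visit index → queue [edge, ingest]
Visit edge → queue [ingest]
Visit ingest → queue []

Visit order: peer, proxy, back, broker, root, node, shard, relay, router, hub, gate, store, agent, index, edge, ingest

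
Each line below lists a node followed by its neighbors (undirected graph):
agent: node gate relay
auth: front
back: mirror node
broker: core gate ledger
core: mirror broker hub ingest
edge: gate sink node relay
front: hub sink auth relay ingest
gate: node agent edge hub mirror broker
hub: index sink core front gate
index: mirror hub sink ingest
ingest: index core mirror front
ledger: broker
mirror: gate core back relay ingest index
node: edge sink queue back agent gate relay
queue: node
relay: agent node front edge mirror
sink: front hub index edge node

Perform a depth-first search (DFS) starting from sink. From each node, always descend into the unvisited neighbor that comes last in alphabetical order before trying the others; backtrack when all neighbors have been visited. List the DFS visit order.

Visit sink
sink → node
node → relay
relay → mirror
mirror → ingest
ingest → index
index → hub
hub → gate
gate → edge
gate → broker
broker → ledger
broker → core
gate → agent
hub → front
front → auth
mirror → back
node → queue

sink -> node -> relay -> mirror -> ingest -> index -> hub -> gate -> edge -> broker -> ledger -> core -> agent -> front -> auth -> back -> queue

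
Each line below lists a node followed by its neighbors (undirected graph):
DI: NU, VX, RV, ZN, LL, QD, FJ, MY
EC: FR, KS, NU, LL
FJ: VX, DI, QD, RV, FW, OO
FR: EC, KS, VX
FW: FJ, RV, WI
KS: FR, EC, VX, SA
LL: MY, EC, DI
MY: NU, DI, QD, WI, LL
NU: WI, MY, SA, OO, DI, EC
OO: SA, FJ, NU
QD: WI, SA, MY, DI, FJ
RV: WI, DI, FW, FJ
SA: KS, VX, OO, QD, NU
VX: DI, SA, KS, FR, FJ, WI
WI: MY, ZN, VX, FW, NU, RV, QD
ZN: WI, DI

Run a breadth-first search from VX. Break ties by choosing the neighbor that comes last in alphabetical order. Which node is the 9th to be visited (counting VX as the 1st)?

RV

Visit VX; enqueue WI, SA, KS, FR, FJ, DI → queue [WI, SA, KS, FR, FJ, DI]
Visit WI; enqueue ZN, RV, QD, NU, MY, FW → queue [SA, KS, FR, FJ, DI, ZN, RV, QD, NU, MY, FW]
Visit SA; enqueue OO → queue [KS, FR, FJ, DI, ZN, RV, QD, NU, MY, FW, OO]
Visit KS; enqueue EC → queue [FR, FJ, DI, ZN, RV, QD, NU, MY, FW, OO, EC]
Visit FR → queue [FJ, DI, ZN, RV, QD, NU, MY, FW, OO, EC]
Visit FJ → queue [DI, ZN, RV, QD, NU, MY, FW, OO, EC]
Visit DI; enqueue LL → queue [ZN, RV, QD, NU, MY, FW, OO, EC, LL]
Visit ZN → queue [RV, QD, NU, MY, FW, OO, EC, LL]
Visit RV → queue [QD, NU, MY, FW, OO, EC, LL]
Visit QD → queue [NU, MY, FW, OO, EC, LL]
Visit NU → queue [MY, FW, OO, EC, LL]
Visit MY → queue [FW, OO, EC, LL]
Visit FW → queue [OO, EC, LL]
Visit OO → queue [EC, LL]
Visit EC → queue [LL]
Visit LL → queue []

Visit order: VX, WI, SA, KS, FR, FJ, DI, ZN, RV, QD, NU, MY, FW, OO, EC, LL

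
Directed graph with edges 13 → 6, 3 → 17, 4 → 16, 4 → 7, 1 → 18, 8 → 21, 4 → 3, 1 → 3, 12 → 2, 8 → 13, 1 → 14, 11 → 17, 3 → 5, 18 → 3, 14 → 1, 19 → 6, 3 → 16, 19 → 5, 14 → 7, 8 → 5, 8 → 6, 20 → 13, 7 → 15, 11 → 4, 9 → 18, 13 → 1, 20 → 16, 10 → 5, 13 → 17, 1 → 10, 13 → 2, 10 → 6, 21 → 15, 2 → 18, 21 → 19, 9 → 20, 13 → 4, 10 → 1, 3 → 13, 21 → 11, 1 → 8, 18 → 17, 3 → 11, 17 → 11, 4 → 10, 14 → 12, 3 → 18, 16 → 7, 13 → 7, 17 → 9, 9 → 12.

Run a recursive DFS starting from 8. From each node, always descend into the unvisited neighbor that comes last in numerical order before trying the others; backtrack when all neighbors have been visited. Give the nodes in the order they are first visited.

Visit 8
8 → 21
21 → 19
19 → 6
19 → 5
21 → 15
21 → 11
11 → 17
17 → 9
9 → 20
20 → 16
16 → 7
20 → 13
13 → 4
4 → 10
10 → 1
1 → 18
18 → 3
1 → 14
14 → 12
12 → 2

8, 21, 19, 6, 5, 15, 11, 17, 9, 20, 16, 7, 13, 4, 10, 1, 18, 3, 14, 12, 2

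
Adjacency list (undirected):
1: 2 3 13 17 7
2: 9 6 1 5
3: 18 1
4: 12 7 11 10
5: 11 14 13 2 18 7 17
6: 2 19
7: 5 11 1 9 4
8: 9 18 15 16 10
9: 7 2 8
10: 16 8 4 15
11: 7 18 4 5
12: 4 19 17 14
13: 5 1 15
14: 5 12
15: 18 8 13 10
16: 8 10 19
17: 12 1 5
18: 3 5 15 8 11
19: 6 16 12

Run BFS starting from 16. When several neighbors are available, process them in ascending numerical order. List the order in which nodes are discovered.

Visit 16; enqueue 8, 10, 19 → queue [8, 10, 19]
Visit 8; enqueue 9, 15, 18 → queue [10, 19, 9, 15, 18]
Visit 10; enqueue 4 → queue [19, 9, 15, 18, 4]
Visit 19; enqueue 6, 12 → queue [9, 15, 18, 4, 6, 12]
Visit 9; enqueue 2, 7 → queue [15, 18, 4, 6, 12, 2, 7]
Visit 15; enqueue 13 → queue [18, 4, 6, 12, 2, 7, 13]
Visit 18; enqueue 3, 5, 11 → queue [4, 6, 12, 2, 7, 13, 3, 5, 11]
Visit 4 → queue [6, 12, 2, 7, 13, 3, 5, 11]
Visit 6 → queue [12, 2, 7, 13, 3, 5, 11]
Visit 12; enqueue 14, 17 → queue [2, 7, 13, 3, 5, 11, 14, 17]
Visit 2; enqueue 1 → queue [7, 13, 3, 5, 11, 14, 17, 1]
Visit 7 → queue [13, 3, 5, 11, 14, 17, 1]
Visit 13 → queue [3, 5, 11, 14, 17, 1]
Visit 3 → queue [5, 11, 14, 17, 1]
Visit 5 → queue [11, 14, 17, 1]
Visit 11 → queue [14, 17, 1]
Visit 14 → queue [17, 1]
Visit 17 → queue [1]
Visit 1 → queue []

16, 8, 10, 19, 9, 15, 18, 4, 6, 12, 2, 7, 13, 3, 5, 11, 14, 17, 1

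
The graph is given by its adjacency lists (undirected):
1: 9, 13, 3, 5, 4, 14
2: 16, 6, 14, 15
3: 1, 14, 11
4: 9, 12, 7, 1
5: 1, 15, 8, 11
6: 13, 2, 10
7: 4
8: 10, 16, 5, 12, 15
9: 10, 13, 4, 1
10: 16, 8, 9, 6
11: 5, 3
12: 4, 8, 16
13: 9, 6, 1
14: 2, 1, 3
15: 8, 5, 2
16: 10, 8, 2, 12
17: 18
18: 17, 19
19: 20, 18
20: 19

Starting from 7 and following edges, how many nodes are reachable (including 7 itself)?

BFS from 7 visits: 7, 4, 1, 9, 12, 3, 5, 13, 14, 10, 8, 16, 11, 15, 6, 2
Reachable nodes: 16 of 20 total.

16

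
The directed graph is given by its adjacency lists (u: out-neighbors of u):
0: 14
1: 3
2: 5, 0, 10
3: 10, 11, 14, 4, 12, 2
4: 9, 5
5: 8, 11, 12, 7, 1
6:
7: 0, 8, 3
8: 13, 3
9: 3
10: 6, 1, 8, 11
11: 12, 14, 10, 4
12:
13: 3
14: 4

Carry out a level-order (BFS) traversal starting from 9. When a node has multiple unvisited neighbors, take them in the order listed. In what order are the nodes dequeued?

9 -> 3 -> 10 -> 11 -> 14 -> 4 -> 12 -> 2 -> 6 -> 1 -> 8 -> 5 -> 0 -> 13 -> 7

Visit 9; enqueue 3 → queue [3]
Visit 3; enqueue 10, 11, 14, 4, 12, 2 → queue [10, 11, 14, 4, 12, 2]
Visit 10; enqueue 6, 1, 8 → queue [11, 14, 4, 12, 2, 6, 1, 8]
Visit 11 → queue [14, 4, 12, 2, 6, 1, 8]
Visit 14 → queue [4, 12, 2, 6, 1, 8]
Visit 4; enqueue 5 → queue [12, 2, 6, 1, 8, 5]
Visit 12 → queue [2, 6, 1, 8, 5]
Visit 2; enqueue 0 → queue [6, 1, 8, 5, 0]
Visit 6 → queue [1, 8, 5, 0]
Visit 1 → queue [8, 5, 0]
Visit 8; enqueue 13 → queue [5, 0, 13]
Visit 5; enqueue 7 → queue [0, 13, 7]
Visit 0 → queue [13, 7]
Visit 13 → queue [7]
Visit 7 → queue []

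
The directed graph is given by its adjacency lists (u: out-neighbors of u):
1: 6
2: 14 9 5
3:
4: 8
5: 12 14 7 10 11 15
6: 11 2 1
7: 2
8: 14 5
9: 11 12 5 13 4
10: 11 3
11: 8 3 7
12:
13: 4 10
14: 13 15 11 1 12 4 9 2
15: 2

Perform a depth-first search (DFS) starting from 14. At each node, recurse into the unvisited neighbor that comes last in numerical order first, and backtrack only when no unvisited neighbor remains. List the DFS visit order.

Visit 14
14 → 15
15 → 2
2 → 9
9 → 13
13 → 10
10 → 11
11 → 8
8 → 5
5 → 12
5 → 7
11 → 3
13 → 4
14 → 1
1 → 6

14, 15, 2, 9, 13, 10, 11, 8, 5, 12, 7, 3, 4, 1, 6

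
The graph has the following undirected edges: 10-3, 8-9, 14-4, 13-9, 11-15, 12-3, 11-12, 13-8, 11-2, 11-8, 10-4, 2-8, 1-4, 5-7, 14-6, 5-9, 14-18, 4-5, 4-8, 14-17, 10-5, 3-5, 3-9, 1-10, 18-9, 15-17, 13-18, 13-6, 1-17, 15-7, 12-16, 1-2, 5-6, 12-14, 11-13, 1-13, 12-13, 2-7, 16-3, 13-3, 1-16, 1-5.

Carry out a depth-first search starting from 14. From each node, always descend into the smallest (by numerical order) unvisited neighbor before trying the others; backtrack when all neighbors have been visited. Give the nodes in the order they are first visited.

Visit 14
14 → 4
4 → 1
1 → 2
2 → 7
7 → 5
5 → 3
3 → 9
9 → 8
8 → 11
11 → 12
12 → 13
13 → 6
13 → 18
12 → 16
11 → 15
15 → 17
3 → 10

14, 4, 1, 2, 7, 5, 3, 9, 8, 11, 12, 13, 6, 18, 16, 15, 17, 10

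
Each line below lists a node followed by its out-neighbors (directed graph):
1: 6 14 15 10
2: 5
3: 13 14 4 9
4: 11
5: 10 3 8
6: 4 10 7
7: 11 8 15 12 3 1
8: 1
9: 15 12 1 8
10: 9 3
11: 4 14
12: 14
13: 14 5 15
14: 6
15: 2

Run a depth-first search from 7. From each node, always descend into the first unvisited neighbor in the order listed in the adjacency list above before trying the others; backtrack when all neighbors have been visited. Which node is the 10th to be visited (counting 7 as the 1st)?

5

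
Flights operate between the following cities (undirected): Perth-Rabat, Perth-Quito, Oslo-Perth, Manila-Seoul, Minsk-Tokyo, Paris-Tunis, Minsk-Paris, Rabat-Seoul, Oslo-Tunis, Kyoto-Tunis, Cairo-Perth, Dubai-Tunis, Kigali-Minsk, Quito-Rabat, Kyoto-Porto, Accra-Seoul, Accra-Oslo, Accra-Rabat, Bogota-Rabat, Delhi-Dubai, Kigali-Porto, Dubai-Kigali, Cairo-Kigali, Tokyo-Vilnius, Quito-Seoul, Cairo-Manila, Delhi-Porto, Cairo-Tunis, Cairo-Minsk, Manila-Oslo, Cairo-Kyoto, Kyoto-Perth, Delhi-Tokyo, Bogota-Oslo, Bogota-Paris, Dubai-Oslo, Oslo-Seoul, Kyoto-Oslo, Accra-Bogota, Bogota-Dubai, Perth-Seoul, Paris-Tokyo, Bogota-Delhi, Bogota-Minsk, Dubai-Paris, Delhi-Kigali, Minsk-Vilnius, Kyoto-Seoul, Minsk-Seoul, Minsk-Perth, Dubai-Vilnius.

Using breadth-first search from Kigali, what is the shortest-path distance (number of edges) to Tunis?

2

Level 0: Kigali
Level 1: Cairo, Delhi, Dubai, Minsk, Porto
Level 2: Bogota, Kyoto, Manila, Oslo, Paris, Perth, Seoul, Tokyo, Tunis, Vilnius
Level 3: Accra, Quito, Rabat
Tunis first appears at level 2.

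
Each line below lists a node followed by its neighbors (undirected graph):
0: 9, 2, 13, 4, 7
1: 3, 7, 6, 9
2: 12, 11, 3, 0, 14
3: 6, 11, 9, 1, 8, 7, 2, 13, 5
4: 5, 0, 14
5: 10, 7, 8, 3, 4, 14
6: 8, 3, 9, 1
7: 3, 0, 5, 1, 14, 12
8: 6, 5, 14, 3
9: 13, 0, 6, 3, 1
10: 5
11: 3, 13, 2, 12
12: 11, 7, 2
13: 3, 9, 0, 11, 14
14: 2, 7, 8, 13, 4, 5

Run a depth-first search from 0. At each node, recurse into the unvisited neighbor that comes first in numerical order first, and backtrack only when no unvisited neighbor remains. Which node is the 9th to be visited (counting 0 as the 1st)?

14

Visit 0
0 → 2
2 → 3
3 → 1
1 → 6
6 → 8
8 → 5
5 → 4
4 → 14
14 → 7
7 → 12
12 → 11
11 → 13
13 → 9
5 → 10

Visit order: 0, 2, 3, 1, 6, 8, 5, 4, 14, 7, 12, 11, 13, 9, 10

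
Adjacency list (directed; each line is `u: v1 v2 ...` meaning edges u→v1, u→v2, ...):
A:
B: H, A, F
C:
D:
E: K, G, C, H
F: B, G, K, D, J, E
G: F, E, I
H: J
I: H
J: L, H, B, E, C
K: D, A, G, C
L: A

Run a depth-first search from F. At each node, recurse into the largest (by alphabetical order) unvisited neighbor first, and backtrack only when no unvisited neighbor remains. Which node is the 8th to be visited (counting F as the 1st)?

A

Visit F
F → K
K → G
G → I
I → H
H → J
J → L
L → A
J → E
E → C
J → B
K → D

Visit order: F, K, G, I, H, J, L, A, E, C, B, D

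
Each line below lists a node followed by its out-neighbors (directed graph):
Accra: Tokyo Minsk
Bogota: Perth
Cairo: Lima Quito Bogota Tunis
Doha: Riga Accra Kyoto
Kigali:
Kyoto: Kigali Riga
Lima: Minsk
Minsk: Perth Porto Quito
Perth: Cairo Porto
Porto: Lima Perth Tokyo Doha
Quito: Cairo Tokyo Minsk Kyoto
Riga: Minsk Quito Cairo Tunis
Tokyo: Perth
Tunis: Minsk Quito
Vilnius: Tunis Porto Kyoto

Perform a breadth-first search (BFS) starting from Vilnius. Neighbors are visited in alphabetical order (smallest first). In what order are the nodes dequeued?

Vilnius, Kyoto, Porto, Tunis, Kigali, Riga, Doha, Lima, Perth, Tokyo, Minsk, Quito, Cairo, Accra, Bogota

Visit Vilnius; enqueue Kyoto, Porto, Tunis → queue [Kyoto, Porto, Tunis]
Visit Kyoto; enqueue Kigali, Riga → queue [Porto, Tunis, Kigali, Riga]
Visit Porto; enqueue Doha, Lima, Perth, Tokyo → queue [Tunis, Kigali, Riga, Doha, Lima, Perth, Tokyo]
Visit Tunis; enqueue Minsk, Quito → queue [Kigali, Riga, Doha, Lima, Perth, Tokyo, Minsk, Quito]
Visit Kigali → queue [Riga, Doha, Lima, Perth, Tokyo, Minsk, Quito]
Visit Riga; enqueue Cairo → queue [Doha, Lima, Perth, Tokyo, Minsk, Quito, Cairo]
Visit Doha; enqueue Accra → queue [Lima, Perth, Tokyo, Minsk, Quito, Cairo, Accra]
Visit Lima → queue [Perth, Tokyo, Minsk, Quito, Cairo, Accra]
Visit Perth → queue [Tokyo, Minsk, Quito, Cairo, Accra]
Visit Tokyo → queue [Minsk, Quito, Cairo, Accra]
Visit Minsk → queue [Quito, Cairo, Accra]
Visit Quito → queue [Cairo, Accra]
Visit Cairo; enqueue Bogota → queue [Accra, Bogota]
Visit Accra → queue [Bogota]
Visit Bogota → queue []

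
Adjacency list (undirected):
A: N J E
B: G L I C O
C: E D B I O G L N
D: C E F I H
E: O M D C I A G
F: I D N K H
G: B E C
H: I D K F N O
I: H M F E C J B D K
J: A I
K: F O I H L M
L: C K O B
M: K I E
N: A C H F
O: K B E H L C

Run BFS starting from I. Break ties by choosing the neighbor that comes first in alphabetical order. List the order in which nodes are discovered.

I, B, C, D, E, F, H, J, K, M, G, L, O, N, A

Visit I; enqueue B, C, D, E, F, H, J, K, M → queue [B, C, D, E, F, H, J, K, M]
Visit B; enqueue G, L, O → queue [C, D, E, F, H, J, K, M, G, L, O]
Visit C; enqueue N → queue [D, E, F, H, J, K, M, G, L, O, N]
Visit D → queue [E, F, H, J, K, M, G, L, O, N]
Visit E; enqueue A → queue [F, H, J, K, M, G, L, O, N, A]
Visit F → queue [H, J, K, M, G, L, O, N, A]
Visit H → queue [J, K, M, G, L, O, N, A]
Visit J → queue [K, M, G, L, O, N, A]
Visit K → queue [M, G, L, O, N, A]
Visit M → queue [G, L, O, N, A]
Visit G → queue [L, O, N, A]
Visit L → queue [O, N, A]
Visit O → queue [N, A]
Visit N → queue [A]
Visit A → queue []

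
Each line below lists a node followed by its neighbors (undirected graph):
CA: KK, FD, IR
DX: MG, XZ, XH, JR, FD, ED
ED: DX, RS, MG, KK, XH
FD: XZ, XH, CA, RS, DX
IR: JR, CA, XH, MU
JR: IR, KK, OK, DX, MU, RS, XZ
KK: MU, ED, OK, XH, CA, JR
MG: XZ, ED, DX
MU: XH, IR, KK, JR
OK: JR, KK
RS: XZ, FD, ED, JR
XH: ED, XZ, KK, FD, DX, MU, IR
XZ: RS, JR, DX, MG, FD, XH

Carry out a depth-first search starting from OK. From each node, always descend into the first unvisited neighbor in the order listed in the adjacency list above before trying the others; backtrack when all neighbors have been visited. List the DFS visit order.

OK JR IR CA KK MU XH ED DX MG XZ RS FD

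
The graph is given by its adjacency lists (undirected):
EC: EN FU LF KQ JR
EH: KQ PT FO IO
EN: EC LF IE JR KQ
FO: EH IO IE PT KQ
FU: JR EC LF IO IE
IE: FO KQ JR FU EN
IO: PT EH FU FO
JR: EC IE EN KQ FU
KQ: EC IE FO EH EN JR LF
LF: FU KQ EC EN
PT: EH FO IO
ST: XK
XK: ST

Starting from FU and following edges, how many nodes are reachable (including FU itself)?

BFS from FU visits: FU, EC, IE, IO, JR, LF, EN, KQ, FO, EH, PT
Reachable nodes: 11 of 13 total.

11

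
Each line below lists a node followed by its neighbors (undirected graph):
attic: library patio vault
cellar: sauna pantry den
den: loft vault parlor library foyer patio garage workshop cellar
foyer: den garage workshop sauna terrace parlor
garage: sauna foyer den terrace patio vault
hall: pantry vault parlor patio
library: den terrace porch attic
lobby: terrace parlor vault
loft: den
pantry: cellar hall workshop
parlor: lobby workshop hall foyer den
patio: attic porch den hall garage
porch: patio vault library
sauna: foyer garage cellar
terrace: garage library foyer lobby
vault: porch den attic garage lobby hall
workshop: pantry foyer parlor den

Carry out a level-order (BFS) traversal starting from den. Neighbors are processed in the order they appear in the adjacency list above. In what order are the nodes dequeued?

den, loft, vault, parlor, library, foyer, patio, garage, workshop, cellar, porch, attic, lobby, hall, terrace, sauna, pantry

Visit den; enqueue loft, vault, parlor, library, foyer, patio, garage, workshop, cellar → queue [loft, vault, parlor, library, foyer, patio, garage, workshop, cellar]
Visit loft → queue [vault, parlor, library, foyer, patio, garage, workshop, cellar]
Visit vault; enqueue porch, attic, lobby, hall → queue [parlor, library, foyer, patio, garage, workshop, cellar, porch, attic, lobby, hall]
Visit parlor → queue [library, foyer, patio, garage, workshop, cellar, porch, attic, lobby, hall]
Visit library; enqueue terrace → queue [foyer, patio, garage, workshop, cellar, porch, attic, lobby, hall, terrace]
Visit foyer; enqueue sauna → queue [patio, garage, workshop, cellar, porch, attic, lobby, hall, terrace, sauna]
Visit patio → queue [garage, workshop, cellar, porch, attic, lobby, hall, terrace, sauna]
Visit garage → queue [workshop, cellar, porch, attic, lobby, hall, terrace, sauna]
Visit workshop; enqueue pantry → queue [cellar, porch, attic, lobby, hall, terrace, sauna, pantry]
Visit cellar → queue [porch, attic, lobby, hall, terrace, sauna, pantry]
Visit porch → queue [attic, lobby, hall, terrace, sauna, pantry]
Visit attic → queue [lobby, hall, terrace, sauna, pantry]
Visit lobby → queue [hall, terrace, sauna, pantry]
Visit hall → queue [terrace, sauna, pantry]
Visit terrace → queue [sauna, pantry]
Visit sauna → queue [pantry]
Visit pantry → queue []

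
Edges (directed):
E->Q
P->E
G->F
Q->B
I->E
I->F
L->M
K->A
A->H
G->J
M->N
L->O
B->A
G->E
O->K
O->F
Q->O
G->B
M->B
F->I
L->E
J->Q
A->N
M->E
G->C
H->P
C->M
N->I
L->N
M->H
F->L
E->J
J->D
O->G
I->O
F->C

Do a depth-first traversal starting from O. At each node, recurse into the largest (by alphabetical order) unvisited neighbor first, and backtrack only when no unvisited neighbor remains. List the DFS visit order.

Visit O
O → K
K → A
A → N
N → I
I → F
F → L
L → M
M → H
H → P
P → E
E → Q
Q → B
E → J
J → D
F → C
O → G

O K A N I F L M H P E Q B J D C G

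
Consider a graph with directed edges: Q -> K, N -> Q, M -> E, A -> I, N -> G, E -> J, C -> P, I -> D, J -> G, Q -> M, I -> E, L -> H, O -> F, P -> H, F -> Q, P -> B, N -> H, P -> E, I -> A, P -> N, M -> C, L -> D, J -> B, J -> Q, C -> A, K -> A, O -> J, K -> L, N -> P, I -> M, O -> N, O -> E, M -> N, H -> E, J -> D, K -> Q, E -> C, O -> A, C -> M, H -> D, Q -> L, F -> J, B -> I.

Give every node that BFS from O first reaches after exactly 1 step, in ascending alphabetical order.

A, E, F, J, N

Level 0: O
Level 1: A, E, F, J, N
Level 2: B, C, D, G, H, I, P, Q
Level 3: K, L, M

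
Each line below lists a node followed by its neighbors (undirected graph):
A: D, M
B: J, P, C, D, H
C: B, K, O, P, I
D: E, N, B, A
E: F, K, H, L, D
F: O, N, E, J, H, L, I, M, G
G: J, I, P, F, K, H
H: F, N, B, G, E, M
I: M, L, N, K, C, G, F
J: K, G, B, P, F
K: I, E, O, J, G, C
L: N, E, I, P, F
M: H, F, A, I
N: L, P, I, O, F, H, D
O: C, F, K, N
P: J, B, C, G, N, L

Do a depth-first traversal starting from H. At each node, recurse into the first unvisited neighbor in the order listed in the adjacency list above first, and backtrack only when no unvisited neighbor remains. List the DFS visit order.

H -> F -> O -> C -> B -> J -> K -> I -> M -> A -> D -> E -> L -> N -> P -> G

Visit H
H → F
F → O
O → C
C → B
B → J
J → K
K → I
I → M
M → A
A → D
D → E
E → L
L → N
N → P
P → G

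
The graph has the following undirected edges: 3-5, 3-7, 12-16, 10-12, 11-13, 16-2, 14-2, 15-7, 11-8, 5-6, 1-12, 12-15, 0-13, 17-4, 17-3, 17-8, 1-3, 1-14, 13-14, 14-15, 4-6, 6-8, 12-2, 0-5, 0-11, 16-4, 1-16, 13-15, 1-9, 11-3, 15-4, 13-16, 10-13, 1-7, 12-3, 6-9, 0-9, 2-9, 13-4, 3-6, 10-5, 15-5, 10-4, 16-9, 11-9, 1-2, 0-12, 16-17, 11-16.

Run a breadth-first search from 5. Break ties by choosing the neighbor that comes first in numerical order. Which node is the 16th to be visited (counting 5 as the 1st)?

14

Visit 5; enqueue 0, 3, 6, 10, 15 → queue [0, 3, 6, 10, 15]
Visit 0; enqueue 9, 11, 12, 13 → queue [3, 6, 10, 15, 9, 11, 12, 13]
Visit 3; enqueue 1, 7, 17 → queue [6, 10, 15, 9, 11, 12, 13, 1, 7, 17]
Visit 6; enqueue 4, 8 → queue [10, 15, 9, 11, 12, 13, 1, 7, 17, 4, 8]
Visit 10 → queue [15, 9, 11, 12, 13, 1, 7, 17, 4, 8]
Visit 15; enqueue 14 → queue [9, 11, 12, 13, 1, 7, 17, 4, 8, 14]
Visit 9; enqueue 2, 16 → queue [11, 12, 13, 1, 7, 17, 4, 8, 14, 2, 16]
Visit 11 → queue [12, 13, 1, 7, 17, 4, 8, 14, 2, 16]
Visit 12 → queue [13, 1, 7, 17, 4, 8, 14, 2, 16]
Visit 13 → queue [1, 7, 17, 4, 8, 14, 2, 16]
Visit 1 → queue [7, 17, 4, 8, 14, 2, 16]
Visit 7 → queue [17, 4, 8, 14, 2, 16]
Visit 17 → queue [4, 8, 14, 2, 16]
Visit 4 → queue [8, 14, 2, 16]
Visit 8 → queue [14, 2, 16]
Visit 14 → queue [2, 16]
Visit 2 → queue [16]
Visit 16 → queue []

Visit order: 5, 0, 3, 6, 10, 15, 9, 11, 12, 13, 1, 7, 17, 4, 8, 14, 2, 16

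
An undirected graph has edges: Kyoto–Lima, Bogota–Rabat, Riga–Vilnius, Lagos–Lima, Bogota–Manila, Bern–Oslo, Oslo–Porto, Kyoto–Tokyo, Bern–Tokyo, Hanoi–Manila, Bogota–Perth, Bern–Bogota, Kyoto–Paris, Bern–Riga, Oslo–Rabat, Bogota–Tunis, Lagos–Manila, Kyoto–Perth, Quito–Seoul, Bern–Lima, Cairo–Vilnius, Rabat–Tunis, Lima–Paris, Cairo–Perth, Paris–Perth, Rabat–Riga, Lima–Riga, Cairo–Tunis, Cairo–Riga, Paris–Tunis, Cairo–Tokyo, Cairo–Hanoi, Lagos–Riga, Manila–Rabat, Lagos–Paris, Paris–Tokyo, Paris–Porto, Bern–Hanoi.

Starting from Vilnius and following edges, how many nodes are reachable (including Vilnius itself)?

17

BFS from Vilnius visits: Vilnius, Riga, Cairo, Rabat, Lima, Lagos, Bern, Tunis, Tokyo, Perth, Hanoi, Oslo, Manila, Bogota, Paris, Kyoto, Porto
Reachable nodes: 17 of 19 total.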